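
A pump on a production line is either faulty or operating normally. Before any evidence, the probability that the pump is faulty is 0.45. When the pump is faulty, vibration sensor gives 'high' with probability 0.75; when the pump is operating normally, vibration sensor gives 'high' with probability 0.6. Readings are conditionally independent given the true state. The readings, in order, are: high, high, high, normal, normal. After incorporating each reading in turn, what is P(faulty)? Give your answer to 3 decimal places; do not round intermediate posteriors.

Each posterior becomes the prior for the next update.
After 'high': P(faulty) = 0.75·0.4500 / (0.75·0.4500 + 0.6·0.5500) ≈ 0.5056
After 'high': P(faulty) = 0.75·0.5056 / (0.75·0.5056 + 0.6·0.4944) ≈ 0.5611
After 'high': P(faulty) = 0.75·0.5611 / (0.75·0.5611 + 0.6·0.4389) ≈ 0.6151
After 'normal': P(faulty) = 0.25·0.6151 / (0.25·0.6151 + 0.4·0.3849) ≈ 0.4997
After 'normal': P(faulty) = 0.25·0.4997 / (0.25·0.4997 + 0.4·0.5003) ≈ 0.3843

0.384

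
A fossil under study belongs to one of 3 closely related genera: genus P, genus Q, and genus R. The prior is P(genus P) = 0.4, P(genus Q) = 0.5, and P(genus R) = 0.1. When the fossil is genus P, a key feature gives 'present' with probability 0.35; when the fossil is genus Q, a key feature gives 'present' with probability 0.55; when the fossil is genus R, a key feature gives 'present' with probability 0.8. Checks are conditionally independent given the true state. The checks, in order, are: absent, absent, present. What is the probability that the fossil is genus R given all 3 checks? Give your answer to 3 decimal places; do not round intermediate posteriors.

0.027

Each posterior becomes the prior for the next update.
After 'absent': normaliser = 0.65·0.4000 + 0.45·0.5000 + 0.2·0.1000; P(genus P) ≈ 0.5149, P(genus Q) ≈ 0.4455, P(genus R) ≈ 0.0396
After 'absent': normaliser = 0.65·0.5149 + 0.45·0.4455 + 0.2·0.0396; P(genus P) ≈ 0.6162, P(genus Q) ≈ 0.3692, P(genus R) ≈ 0.0146
After 'present': normaliser = 0.35·0.6162 + 0.55·0.3692 + 0.8·0.0146; P(genus P) ≈ 0.5011, P(genus Q) ≈ 0.4718, P(genus R) ≈ 0.0271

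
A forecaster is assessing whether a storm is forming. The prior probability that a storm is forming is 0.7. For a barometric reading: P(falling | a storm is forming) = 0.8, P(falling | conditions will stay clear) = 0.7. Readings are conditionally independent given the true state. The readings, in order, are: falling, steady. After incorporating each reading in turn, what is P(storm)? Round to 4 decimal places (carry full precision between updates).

0.6400

After 'falling': P(storm) = 0.8·0.7000 / (0.8·0.7000 + 0.7·0.3000) ≈ 0.7273
After 'steady': P(storm) = 0.2·0.7273 / (0.2·0.7273 + 0.3·0.2727) ≈ 0.6400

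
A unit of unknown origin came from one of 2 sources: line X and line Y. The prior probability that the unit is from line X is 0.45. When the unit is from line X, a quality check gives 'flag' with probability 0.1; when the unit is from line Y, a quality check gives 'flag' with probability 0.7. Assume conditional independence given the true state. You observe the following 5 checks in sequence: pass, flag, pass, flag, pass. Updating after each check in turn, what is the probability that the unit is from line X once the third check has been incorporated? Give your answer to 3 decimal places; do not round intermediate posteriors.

0.513

After 'pass': P(line X) = 0.9·0.4500 / (0.9·0.4500 + 0.3·0.5500) ≈ 0.7105
After 'flag': P(line X) = 0.1·0.7105 / (0.1·0.7105 + 0.7·0.2895) ≈ 0.2596
After 'pass': P(line X) = 0.9·0.2596 / (0.9·0.2596 + 0.3·0.7404) ≈ 0.5127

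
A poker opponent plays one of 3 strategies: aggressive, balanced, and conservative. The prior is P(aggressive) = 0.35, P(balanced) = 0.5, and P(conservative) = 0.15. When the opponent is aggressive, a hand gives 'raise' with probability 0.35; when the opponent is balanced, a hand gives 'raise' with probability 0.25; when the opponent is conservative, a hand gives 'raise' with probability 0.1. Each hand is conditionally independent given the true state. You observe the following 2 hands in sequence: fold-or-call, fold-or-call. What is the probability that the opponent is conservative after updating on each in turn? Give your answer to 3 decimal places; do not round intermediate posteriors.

0.221

After 'fold-or-call': normaliser = 0.65·0.3500 + 0.75·0.5000 + 0.9·0.1500; P(aggressive) ≈ 0.3085, P(balanced) ≈ 0.5085, P(conservative) ≈ 0.1831
After 'fold-or-call': normaliser = 0.65·0.3085 + 0.75·0.5085 + 0.9·0.1831; P(aggressive) ≈ 0.2686, P(balanced) ≈ 0.5108, P(conservative) ≈ 0.2207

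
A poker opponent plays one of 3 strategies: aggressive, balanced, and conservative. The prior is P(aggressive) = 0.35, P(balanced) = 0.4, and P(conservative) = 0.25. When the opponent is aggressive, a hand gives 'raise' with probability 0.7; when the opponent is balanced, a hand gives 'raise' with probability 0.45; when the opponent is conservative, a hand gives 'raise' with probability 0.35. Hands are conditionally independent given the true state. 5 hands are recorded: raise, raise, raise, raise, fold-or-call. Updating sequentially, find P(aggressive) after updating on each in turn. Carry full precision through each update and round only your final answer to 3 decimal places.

0.687

Apply Bayes' rule sequentially, carrying P(aggressive) forward.
After 'raise': normaliser = 0.7·0.3500 + 0.45·0.4000 + 0.35·0.2500; P(aggressive) ≈ 0.4780, P(balanced) ≈ 0.3512, P(conservative) ≈ 0.1707
After 'raise': normaliser = 0.7·0.4780 + 0.45·0.3512 + 0.35·0.1707; P(aggressive) ≈ 0.6057, P(balanced) ≈ 0.2861, P(conservative) ≈ 0.1082
After 'raise': normaliser = 0.7·0.6057 + 0.45·0.2861 + 0.35·0.1082; P(aggressive) ≈ 0.7179, P(balanced) ≈ 0.2180, P(conservative) ≈ 0.0641
After 'raise': normaliser = 0.7·0.7179 + 0.45·0.2180 + 0.35·0.0641; P(aggressive) ≈ 0.8066, P(balanced) ≈ 0.1574, P(conservative) ≈ 0.0360
After 'fold-or-call': normaliser = 0.3·0.8066 + 0.55·0.1574 + 0.65·0.0360; P(aggressive) ≈ 0.6875, P(balanced) ≈ 0.2460, P(conservative) ≈ 0.0665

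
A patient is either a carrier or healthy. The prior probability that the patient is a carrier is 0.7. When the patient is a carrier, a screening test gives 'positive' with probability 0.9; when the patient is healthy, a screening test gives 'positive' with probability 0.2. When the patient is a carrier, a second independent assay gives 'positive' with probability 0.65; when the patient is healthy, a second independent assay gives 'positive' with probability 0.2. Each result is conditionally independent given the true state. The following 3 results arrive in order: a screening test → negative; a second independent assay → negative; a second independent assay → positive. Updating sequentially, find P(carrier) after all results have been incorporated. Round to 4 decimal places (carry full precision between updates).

Each posterior becomes the prior for the next update.
After a screening test='negative': P(carrier) = 0.1·0.7000 / (0.1·0.7000 + 0.8·0.3000) ≈ 0.2258
After a second independent assay='negative': P(carrier) = 0.35·0.2258 / (0.35·0.2258 + 0.8·0.7742) ≈ 0.1132
After a second independent assay='positive': P(carrier) = 0.65·0.1132 / (0.65·0.1132 + 0.2·0.8868) ≈ 0.2931

0.2931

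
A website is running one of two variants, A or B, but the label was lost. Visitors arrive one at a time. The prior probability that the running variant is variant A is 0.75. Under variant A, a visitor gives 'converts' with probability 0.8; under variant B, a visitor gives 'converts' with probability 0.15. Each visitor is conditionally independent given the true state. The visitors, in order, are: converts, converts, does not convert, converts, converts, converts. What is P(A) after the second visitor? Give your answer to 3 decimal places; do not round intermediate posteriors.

0.988

After 'converts': P(A) = 0.8·0.7500 / (0.8·0.7500 + 0.15·0.2500) ≈ 0.9412
After 'converts': P(A) = 0.8·0.9412 / (0.8·0.9412 + 0.15·0.0588) ≈ 0.9884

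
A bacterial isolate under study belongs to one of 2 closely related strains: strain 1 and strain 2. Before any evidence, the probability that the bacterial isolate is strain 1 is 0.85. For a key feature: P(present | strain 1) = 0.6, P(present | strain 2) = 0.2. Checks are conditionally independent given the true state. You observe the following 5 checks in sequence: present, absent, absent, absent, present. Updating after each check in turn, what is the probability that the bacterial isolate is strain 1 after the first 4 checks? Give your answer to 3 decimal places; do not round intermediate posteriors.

0.680

Apply Bayes' rule sequentially, carrying P(strain 1) forward.
After 'present': P(strain 1) = 0.6·0.8500 / (0.6·0.8500 + 0.2·0.1500) ≈ 0.9444
After 'absent': P(strain 1) = 0.4·0.9444 / (0.4·0.9444 + 0.8·0.0556) ≈ 0.8947
After 'absent': P(strain 1) = 0.4·0.8947 / (0.4·0.8947 + 0.8·0.1053) ≈ 0.8095
After 'absent': P(strain 1) = 0.4·0.8095 / (0.4·0.8095 + 0.8·0.1905) ≈ 0.6800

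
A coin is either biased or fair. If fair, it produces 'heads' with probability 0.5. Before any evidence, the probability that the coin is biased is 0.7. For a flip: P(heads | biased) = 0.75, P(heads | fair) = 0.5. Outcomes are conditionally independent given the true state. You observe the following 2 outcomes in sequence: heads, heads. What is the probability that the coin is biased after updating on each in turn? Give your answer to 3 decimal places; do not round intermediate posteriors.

After 'heads': P(biased) = 0.75·0.7000 / (0.75·0.7000 + 0.5·0.3000) ≈ 0.7778
After 'heads': P(biased) = 0.75·0.7778 / (0.75·0.7778 + 0.5·0.2222) ≈ 0.8400

0.840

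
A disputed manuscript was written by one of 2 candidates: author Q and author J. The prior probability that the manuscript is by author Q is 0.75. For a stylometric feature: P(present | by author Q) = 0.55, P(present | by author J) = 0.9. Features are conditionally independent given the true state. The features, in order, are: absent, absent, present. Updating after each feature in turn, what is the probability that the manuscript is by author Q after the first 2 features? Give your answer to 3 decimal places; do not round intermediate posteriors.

After 'absent': P(author Q) = 0.45·0.7500 / (0.45·0.7500 + 0.1·0.2500) ≈ 0.9310
After 'absent': P(author Q) = 0.45·0.9310 / (0.45·0.9310 + 0.1·0.0690) ≈ 0.9838

0.984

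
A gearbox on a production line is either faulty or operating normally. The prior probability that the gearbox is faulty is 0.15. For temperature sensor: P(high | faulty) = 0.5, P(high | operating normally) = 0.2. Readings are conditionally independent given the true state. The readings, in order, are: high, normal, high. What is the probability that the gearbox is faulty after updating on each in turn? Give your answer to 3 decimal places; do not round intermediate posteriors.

0.408

Each posterior becomes the prior for the next update.
After 'high': P(faulty) = 0.5·0.1500 / (0.5·0.1500 + 0.2·0.8500) ≈ 0.3061
After 'normal': P(faulty) = 0.5·0.3061 / (0.5·0.3061 + 0.8·0.6939) ≈ 0.2161
After 'high': P(faulty) = 0.5·0.2161 / (0.5·0.2161 + 0.2·0.7839) ≈ 0.4081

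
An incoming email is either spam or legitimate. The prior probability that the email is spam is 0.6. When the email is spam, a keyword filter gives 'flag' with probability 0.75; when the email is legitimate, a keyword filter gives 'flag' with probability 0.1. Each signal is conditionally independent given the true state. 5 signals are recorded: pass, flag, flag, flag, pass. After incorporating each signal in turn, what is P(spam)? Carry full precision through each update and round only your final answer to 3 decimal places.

0.980

After 'pass': P(spam) = 0.25·0.6000 / (0.25·0.6000 + 0.9·0.4000) ≈ 0.2941
After 'flag': P(spam) = 0.75·0.2941 / (0.75·0.2941 + 0.1·0.7059) ≈ 0.7576
After 'flag': P(spam) = 0.75·0.7576 / (0.75·0.7576 + 0.1·0.2424) ≈ 0.9591
After 'flag': P(spam) = 0.75·0.9591 / (0.75·0.9591 + 0.1·0.0409) ≈ 0.9943
After 'pass': P(spam) = 0.25·0.9943 / (0.25·0.9943 + 0.9·0.0057) ≈ 0.9799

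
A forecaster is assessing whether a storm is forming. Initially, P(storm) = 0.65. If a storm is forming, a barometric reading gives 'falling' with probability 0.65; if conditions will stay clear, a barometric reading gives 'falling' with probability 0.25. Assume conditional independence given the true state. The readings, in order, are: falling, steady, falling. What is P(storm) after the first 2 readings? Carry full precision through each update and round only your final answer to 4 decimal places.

Apply Bayes' rule sequentially, carrying P(storm) forward.
After 'falling': P(storm) = 0.65·0.6500 / (0.65·0.6500 + 0.25·0.3500) ≈ 0.8284
After 'steady': P(storm) = 0.35·0.8284 / (0.35·0.8284 + 0.75·0.1716) ≈ 0.6926

0.6926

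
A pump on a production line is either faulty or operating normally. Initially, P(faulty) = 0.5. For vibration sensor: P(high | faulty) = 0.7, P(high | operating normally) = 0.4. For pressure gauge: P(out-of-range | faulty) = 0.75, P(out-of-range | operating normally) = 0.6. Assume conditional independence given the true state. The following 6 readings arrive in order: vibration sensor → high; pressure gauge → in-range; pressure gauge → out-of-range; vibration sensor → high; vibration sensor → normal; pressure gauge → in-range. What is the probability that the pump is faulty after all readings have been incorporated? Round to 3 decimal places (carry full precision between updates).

0.428

After vibration sensor='high': P(faulty) = 0.7·0.5000 / (0.7·0.5000 + 0.4·0.5000) ≈ 0.6364
After pressure gauge='in-range': P(faulty) = 0.25·0.6364 / (0.25·0.6364 + 0.4·0.3636) ≈ 0.5224
After pressure gauge='out-of-range': P(faulty) = 0.75·0.5224 / (0.75·0.5224 + 0.6·0.4776) ≈ 0.5776
After vibration sensor='high': P(faulty) = 0.7·0.5776 / (0.7·0.5776 + 0.4·0.4224) ≈ 0.7052
After vibration sensor='normal': P(faulty) = 0.3·0.7052 / (0.3·0.7052 + 0.6·0.2948) ≈ 0.5447
After pressure gauge='in-range': P(faulty) = 0.25·0.5447 / (0.25·0.5447 + 0.4·0.4553) ≈ 0.4278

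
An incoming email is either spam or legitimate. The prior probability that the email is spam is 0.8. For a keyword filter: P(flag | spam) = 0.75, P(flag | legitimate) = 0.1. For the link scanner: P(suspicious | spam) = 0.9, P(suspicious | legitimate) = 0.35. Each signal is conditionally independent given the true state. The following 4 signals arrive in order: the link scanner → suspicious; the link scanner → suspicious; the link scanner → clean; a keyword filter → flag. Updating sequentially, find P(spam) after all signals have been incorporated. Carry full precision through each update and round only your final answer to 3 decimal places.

0.968

After the link scanner='suspicious': P(spam) = 0.9·0.8000 / (0.9·0.8000 + 0.35·0.2000) ≈ 0.9114
After the link scanner='suspicious': P(spam) = 0.9·0.9114 / (0.9·0.9114 + 0.35·0.0886) ≈ 0.9636
After the link scanner='clean': P(spam) = 0.1·0.9636 / (0.1·0.9636 + 0.65·0.0364) ≈ 0.8027
After a keyword filter='flag': P(spam) = 0.75·0.8027 / (0.75·0.8027 + 0.1·0.1973) ≈ 0.9683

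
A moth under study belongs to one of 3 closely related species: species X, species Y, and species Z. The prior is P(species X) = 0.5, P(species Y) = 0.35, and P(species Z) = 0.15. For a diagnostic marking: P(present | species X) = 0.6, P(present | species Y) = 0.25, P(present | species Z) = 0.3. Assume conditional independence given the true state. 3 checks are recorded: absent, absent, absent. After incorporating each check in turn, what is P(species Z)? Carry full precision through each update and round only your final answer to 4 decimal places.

0.2226

Apply Bayes' rule sequentially, carrying P(species Z) forward.
After 'absent': normaliser = 0.4·0.5000 + 0.75·0.3500 + 0.7·0.1500; P(species X) ≈ 0.3524, P(species Y) ≈ 0.4626, P(species Z) ≈ 0.1850
After 'absent': normaliser = 0.4·0.3524 + 0.75·0.4626 + 0.7·0.1850; P(species X) ≈ 0.2283, P(species Y) ≈ 0.5619, P(species Z) ≈ 0.2098
After 'absent': normaliser = 0.4·0.2283 + 0.75·0.5619 + 0.7·0.2098; P(species X) ≈ 0.1385, P(species Y) ≈ 0.6389, P(species Z) ≈ 0.2226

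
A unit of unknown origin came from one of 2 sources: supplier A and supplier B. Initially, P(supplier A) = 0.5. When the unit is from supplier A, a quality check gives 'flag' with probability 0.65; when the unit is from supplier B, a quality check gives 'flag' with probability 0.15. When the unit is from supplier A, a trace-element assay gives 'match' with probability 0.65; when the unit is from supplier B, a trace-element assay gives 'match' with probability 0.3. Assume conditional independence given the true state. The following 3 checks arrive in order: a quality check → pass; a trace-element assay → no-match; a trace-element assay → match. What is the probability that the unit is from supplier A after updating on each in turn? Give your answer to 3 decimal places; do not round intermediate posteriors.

0.308

Apply Bayes' rule sequentially, carrying P(supplier A) forward.
After a quality check='pass': P(supplier A) = 0.35·0.5000 / (0.35·0.5000 + 0.85·0.5000) ≈ 0.2917
After a trace-element assay='no-match': P(supplier A) = 0.35·0.2917 / (0.35·0.2917 + 0.7·0.7083) ≈ 0.1707
After a trace-element assay='match': P(supplier A) = 0.65·0.1707 / (0.65·0.1707 + 0.3·0.8293) ≈ 0.3085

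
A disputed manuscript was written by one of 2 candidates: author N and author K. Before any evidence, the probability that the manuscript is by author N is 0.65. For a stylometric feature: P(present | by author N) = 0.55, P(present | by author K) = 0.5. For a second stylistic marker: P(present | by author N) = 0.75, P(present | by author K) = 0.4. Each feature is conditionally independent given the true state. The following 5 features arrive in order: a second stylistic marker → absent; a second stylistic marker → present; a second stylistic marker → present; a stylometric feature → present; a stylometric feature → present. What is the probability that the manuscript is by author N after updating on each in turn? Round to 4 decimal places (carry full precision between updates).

Apply Bayes' rule sequentially, carrying P(author N) forward.
After a second stylistic marker='absent': P(author N) = 0.25·0.6500 / (0.25·0.6500 + 0.6·0.3500) ≈ 0.4362
After a second stylistic marker='present': P(author N) = 0.75·0.4362 / (0.75·0.4362 + 0.4·0.5638) ≈ 0.5920
After a second stylistic marker='present': P(author N) = 0.75·0.5920 / (0.75·0.5920 + 0.4·0.4080) ≈ 0.7312
After a stylometric feature='present': P(author N) = 0.55·0.7312 / (0.55·0.7312 + 0.5·0.2688) ≈ 0.7495
After a stylometric feature='present': P(author N) = 0.55·0.7495 / (0.55·0.7495 + 0.5·0.2505) ≈ 0.7670

0.7670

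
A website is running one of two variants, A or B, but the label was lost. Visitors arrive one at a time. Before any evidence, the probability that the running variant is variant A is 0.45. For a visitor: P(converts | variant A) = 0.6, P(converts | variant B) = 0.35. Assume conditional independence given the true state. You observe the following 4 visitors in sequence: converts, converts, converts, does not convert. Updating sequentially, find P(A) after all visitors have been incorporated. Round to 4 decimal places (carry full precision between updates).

0.7172

After 'converts': P(A) = 0.6·0.4500 / (0.6·0.4500 + 0.35·0.5500) ≈ 0.5838
After 'converts': P(A) = 0.6·0.5838 / (0.6·0.5838 + 0.35·0.4162) ≈ 0.7063
After 'converts': P(A) = 0.6·0.7063 / (0.6·0.7063 + 0.35·0.2937) ≈ 0.8048
After 'does not convert': P(A) = 0.4·0.8048 / (0.4·0.8048 + 0.65·0.1952) ≈ 0.7172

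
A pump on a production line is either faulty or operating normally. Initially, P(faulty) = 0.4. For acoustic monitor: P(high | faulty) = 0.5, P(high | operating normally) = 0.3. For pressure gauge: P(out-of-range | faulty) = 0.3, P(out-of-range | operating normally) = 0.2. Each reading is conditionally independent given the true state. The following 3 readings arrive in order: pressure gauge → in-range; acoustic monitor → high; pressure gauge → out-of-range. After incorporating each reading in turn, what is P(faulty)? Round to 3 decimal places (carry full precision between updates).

0.593

After pressure gauge='in-range': P(faulty) = 0.7·0.4000 / (0.7·0.4000 + 0.8·0.6000) ≈ 0.3684
After acoustic monitor='high': P(faulty) = 0.5·0.3684 / (0.5·0.3684 + 0.3·0.6316) ≈ 0.4930
After pressure gauge='out-of-range': P(faulty) = 0.3·0.4930 / (0.3·0.4930 + 0.2·0.5070) ≈ 0.5932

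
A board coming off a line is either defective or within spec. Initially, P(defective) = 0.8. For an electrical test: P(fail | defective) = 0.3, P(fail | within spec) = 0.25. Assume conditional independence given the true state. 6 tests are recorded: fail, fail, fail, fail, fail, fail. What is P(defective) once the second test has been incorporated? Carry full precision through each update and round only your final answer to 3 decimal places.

After 'fail': P(defective) = 0.3·0.8000 / (0.3·0.8000 + 0.25·0.2000) ≈ 0.8276
After 'fail': P(defective) = 0.3·0.8276 / (0.3·0.8276 + 0.25·0.1724) ≈ 0.8521

0.852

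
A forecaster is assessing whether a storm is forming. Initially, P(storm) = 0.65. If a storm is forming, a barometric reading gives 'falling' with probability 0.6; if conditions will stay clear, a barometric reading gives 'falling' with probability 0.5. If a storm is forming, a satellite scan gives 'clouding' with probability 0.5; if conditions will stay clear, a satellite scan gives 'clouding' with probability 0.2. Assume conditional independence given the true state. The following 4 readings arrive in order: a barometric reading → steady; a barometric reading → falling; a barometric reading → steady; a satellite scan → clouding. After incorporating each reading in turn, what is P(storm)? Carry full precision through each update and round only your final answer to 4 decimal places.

0.7810

Apply Bayes' rule sequentially, carrying P(storm) forward.
After a barometric reading='steady': P(storm) = 0.4·0.6500 / (0.4·0.6500 + 0.5·0.3500) ≈ 0.5977
After a barometric reading='falling': P(storm) = 0.6·0.5977 / (0.6·0.5977 + 0.5·0.4023) ≈ 0.6407
After a barometric reading='steady': P(storm) = 0.4·0.6407 / (0.4·0.6407 + 0.5·0.3593) ≈ 0.5878
After a satellite scan='clouding': P(storm) = 0.5·0.5878 / (0.5·0.5878 + 0.2·0.4122) ≈ 0.7810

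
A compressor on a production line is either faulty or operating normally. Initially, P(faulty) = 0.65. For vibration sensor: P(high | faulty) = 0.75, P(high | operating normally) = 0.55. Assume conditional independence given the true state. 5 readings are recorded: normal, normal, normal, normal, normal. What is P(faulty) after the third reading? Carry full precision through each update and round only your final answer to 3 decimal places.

After 'normal': P(faulty) = 0.25·0.6500 / (0.25·0.6500 + 0.45·0.3500) ≈ 0.5078
After 'normal': P(faulty) = 0.25·0.5078 / (0.25·0.5078 + 0.45·0.4922) ≈ 0.3643
After 'normal': P(faulty) = 0.25·0.3643 / (0.25·0.3643 + 0.45·0.6357) ≈ 0.2415

0.242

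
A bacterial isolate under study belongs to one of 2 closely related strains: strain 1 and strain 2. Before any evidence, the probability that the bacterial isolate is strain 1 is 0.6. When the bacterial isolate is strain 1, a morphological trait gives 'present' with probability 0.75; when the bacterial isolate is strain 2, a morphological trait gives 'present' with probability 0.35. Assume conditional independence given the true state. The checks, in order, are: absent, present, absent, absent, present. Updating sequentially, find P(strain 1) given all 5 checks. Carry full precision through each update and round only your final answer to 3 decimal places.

0.282

After 'absent': P(strain 1) = 0.25·0.6000 / (0.25·0.6000 + 0.65·0.4000) ≈ 0.3659
After 'present': P(strain 1) = 0.75·0.3659 / (0.75·0.3659 + 0.35·0.6341) ≈ 0.5528
After 'absent': P(strain 1) = 0.25·0.5528 / (0.25·0.5528 + 0.65·0.4472) ≈ 0.3223
After 'absent': P(strain 1) = 0.25·0.3223 / (0.25·0.3223 + 0.65·0.6777) ≈ 0.1546
After 'present': P(strain 1) = 0.75·0.1546 / (0.75·0.1546 + 0.35·0.8454) ≈ 0.2815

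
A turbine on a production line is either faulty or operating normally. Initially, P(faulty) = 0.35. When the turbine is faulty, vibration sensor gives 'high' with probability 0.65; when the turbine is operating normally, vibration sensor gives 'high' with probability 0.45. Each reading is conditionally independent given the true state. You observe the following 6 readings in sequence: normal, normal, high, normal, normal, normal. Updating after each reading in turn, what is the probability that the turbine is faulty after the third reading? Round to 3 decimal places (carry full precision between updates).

After 'normal': P(faulty) = 0.35·0.3500 / (0.35·0.3500 + 0.55·0.6500) ≈ 0.2552
After 'normal': P(faulty) = 0.35·0.2552 / (0.35·0.2552 + 0.55·0.7448) ≈ 0.1790
After 'high': P(faulty) = 0.65·0.1790 / (0.65·0.1790 + 0.45·0.8210) ≈ 0.2395

0.240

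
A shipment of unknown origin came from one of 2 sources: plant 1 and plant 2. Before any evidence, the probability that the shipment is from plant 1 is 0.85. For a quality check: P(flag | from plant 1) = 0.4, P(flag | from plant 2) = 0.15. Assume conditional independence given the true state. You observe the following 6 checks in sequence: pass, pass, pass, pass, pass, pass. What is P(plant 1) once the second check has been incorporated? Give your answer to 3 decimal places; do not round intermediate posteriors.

0.738

After 'pass': P(plant 1) = 0.6·0.8500 / (0.6·0.8500 + 0.85·0.1500) ≈ 0.8000
After 'pass': P(plant 1) = 0.6·0.8000 / (0.6·0.8000 + 0.85·0.2000) ≈ 0.7385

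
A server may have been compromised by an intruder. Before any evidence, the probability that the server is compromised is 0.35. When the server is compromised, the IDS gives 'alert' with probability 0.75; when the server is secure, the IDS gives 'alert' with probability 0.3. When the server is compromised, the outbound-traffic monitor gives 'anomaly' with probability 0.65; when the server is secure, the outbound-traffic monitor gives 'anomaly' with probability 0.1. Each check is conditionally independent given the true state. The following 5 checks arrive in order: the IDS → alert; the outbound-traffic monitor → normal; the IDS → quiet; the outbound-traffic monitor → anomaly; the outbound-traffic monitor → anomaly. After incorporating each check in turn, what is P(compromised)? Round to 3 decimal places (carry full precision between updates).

0.888

After the IDS='alert': P(compromised) = 0.75·0.3500 / (0.75·0.3500 + 0.3·0.6500) ≈ 0.5738
After the outbound-traffic monitor='normal': P(compromised) = 0.35·0.5738 / (0.35·0.5738 + 0.9·0.4262) ≈ 0.3436
After the IDS='quiet': P(compromised) = 0.25·0.3436 / (0.25·0.3436 + 0.7·0.6564) ≈ 0.1575
After the outbound-traffic monitor='anomaly': P(compromised) = 0.65·0.1575 / (0.65·0.1575 + 0.1·0.8425) ≈ 0.5486
After the outbound-traffic monitor='anomaly': P(compromised) = 0.65·0.5486 / (0.65·0.5486 + 0.1·0.4514) ≈ 0.8876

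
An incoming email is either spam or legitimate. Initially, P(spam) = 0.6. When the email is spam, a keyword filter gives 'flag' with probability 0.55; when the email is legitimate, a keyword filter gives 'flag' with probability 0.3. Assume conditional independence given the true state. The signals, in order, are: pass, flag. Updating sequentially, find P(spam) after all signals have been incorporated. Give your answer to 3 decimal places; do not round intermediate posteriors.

0.639

Each posterior becomes the prior for the next update.
After 'pass': P(spam) = 0.45·0.6000 / (0.45·0.6000 + 0.7·0.4000) ≈ 0.4909
After 'flag': P(spam) = 0.55·0.4909 / (0.55·0.4909 + 0.3·0.5091) ≈ 0.6387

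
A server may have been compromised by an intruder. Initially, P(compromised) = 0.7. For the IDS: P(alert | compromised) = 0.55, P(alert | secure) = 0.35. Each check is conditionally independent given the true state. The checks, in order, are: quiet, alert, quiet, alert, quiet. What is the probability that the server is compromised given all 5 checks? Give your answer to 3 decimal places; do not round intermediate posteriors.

After 'quiet': P(compromised) = 0.45·0.7000 / (0.45·0.7000 + 0.65·0.3000) ≈ 0.6176
After 'alert': P(compromised) = 0.55·0.6176 / (0.55·0.6176 + 0.35·0.3824) ≈ 0.7174
After 'quiet': P(compromised) = 0.45·0.7174 / (0.45·0.7174 + 0.65·0.2826) ≈ 0.6373
After 'alert': P(compromised) = 0.55·0.6373 / (0.55·0.6373 + 0.35·0.3627) ≈ 0.7342
After 'quiet': P(compromised) = 0.45·0.7342 / (0.45·0.7342 + 0.65·0.2658) ≈ 0.6566

0.657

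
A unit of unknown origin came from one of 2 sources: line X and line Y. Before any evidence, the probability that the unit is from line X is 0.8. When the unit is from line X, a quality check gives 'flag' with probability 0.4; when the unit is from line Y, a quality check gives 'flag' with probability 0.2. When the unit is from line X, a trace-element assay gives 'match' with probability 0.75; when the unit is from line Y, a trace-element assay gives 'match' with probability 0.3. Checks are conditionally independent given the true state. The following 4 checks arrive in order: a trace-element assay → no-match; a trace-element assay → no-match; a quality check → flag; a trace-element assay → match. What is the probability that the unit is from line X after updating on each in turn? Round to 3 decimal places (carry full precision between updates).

0.718

After a trace-element assay='no-match': P(line X) = 0.25·0.8000 / (0.25·0.8000 + 0.7·0.2000) ≈ 0.5882
After a trace-element assay='no-match': P(line X) = 0.25·0.5882 / (0.25·0.5882 + 0.7·0.4118) ≈ 0.3378
After a quality check='flag': P(line X) = 0.4·0.3378 / (0.4·0.3378 + 0.2·0.6622) ≈ 0.5051
After a trace-element assay='match': P(line X) = 0.75·0.5051 / (0.75·0.5051 + 0.3·0.4949) ≈ 0.7184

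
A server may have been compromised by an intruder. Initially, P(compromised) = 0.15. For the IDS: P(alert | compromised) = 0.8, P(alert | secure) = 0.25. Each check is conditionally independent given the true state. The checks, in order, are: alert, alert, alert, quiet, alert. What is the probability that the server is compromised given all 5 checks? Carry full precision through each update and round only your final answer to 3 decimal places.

0.831

After 'alert': P(compromised) = 0.8·0.1500 / (0.8·0.1500 + 0.25·0.8500) ≈ 0.3609
After 'alert': P(compromised) = 0.8·0.3609 / (0.8·0.3609 + 0.25·0.6391) ≈ 0.6438
After 'alert': P(compromised) = 0.8·0.6438 / (0.8·0.6438 + 0.25·0.3562) ≈ 0.8526
After 'quiet': P(compromised) = 0.2·0.8526 / (0.2·0.8526 + 0.75·0.1474) ≈ 0.6066
After 'alert': P(compromised) = 0.8·0.6066 / (0.8·0.6066 + 0.25·0.3934) ≈ 0.8315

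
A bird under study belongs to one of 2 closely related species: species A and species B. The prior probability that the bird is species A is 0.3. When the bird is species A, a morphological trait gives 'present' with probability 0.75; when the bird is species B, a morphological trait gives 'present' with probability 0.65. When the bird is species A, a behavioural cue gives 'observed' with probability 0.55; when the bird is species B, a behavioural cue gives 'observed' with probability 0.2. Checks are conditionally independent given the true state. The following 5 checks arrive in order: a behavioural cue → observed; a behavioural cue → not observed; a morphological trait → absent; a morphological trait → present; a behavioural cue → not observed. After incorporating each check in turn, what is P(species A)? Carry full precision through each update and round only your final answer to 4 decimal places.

After a behavioural cue='observed': P(species A) = 0.55·0.3000 / (0.55·0.3000 + 0.2·0.7000) ≈ 0.5410
After a behavioural cue='not observed': P(species A) = 0.45·0.5410 / (0.45·0.5410 + 0.8·0.4590) ≈ 0.3987
After a morphological trait='absent': P(species A) = 0.25·0.3987 / (0.25·0.3987 + 0.35·0.6013) ≈ 0.3214
After a morphological trait='present': P(species A) = 0.75·0.3214 / (0.75·0.3214 + 0.65·0.6786) ≈ 0.3533
After a behavioural cue='not observed': P(species A) = 0.45·0.3533 / (0.45·0.3533 + 0.8·0.6467) ≈ 0.2351

0.2351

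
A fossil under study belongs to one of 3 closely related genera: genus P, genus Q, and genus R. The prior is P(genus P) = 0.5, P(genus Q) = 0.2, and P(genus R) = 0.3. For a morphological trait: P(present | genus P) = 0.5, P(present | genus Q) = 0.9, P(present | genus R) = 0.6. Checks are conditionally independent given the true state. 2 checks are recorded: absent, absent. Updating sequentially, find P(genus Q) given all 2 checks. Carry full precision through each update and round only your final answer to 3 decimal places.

0.011

After 'absent': normaliser = 0.5·0.5000 + 0.1·0.2000 + 0.4·0.3000; P(genus P) ≈ 0.6410, P(genus Q) ≈ 0.0513, P(genus R) ≈ 0.3077
After 'absent': normaliser = 0.5·0.6410 + 0.1·0.0513 + 0.4·0.3077; P(genus P) ≈ 0.7143, P(genus Q) ≈ 0.0114, P(genus R) ≈ 0.2743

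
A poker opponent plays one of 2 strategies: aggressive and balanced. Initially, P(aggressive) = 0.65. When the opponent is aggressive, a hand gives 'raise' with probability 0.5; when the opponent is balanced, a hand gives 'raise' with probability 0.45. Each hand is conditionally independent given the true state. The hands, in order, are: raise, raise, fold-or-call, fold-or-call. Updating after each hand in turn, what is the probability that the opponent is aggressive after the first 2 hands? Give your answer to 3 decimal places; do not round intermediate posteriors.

0.696

After 'raise': P(aggressive) = 0.5·0.6500 / (0.5·0.6500 + 0.45·0.3500) ≈ 0.6736
After 'raise': P(aggressive) = 0.5·0.6736 / (0.5·0.6736 + 0.45·0.3264) ≈ 0.6963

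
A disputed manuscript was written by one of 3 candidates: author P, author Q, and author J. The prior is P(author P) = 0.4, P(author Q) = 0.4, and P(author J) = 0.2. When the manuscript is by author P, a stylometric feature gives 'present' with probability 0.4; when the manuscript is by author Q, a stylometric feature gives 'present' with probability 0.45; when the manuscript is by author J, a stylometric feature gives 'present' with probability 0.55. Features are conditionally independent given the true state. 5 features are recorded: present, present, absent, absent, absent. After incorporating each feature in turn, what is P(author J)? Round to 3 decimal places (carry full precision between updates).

After 'present': normaliser = 0.4·0.4000 + 0.45·0.4000 + 0.55·0.2000; P(author P) ≈ 0.3556, P(author Q) ≈ 0.4000, P(author J) ≈ 0.2444
After 'present': normaliser = 0.4·0.3556 + 0.45·0.4000 + 0.55·0.2444; P(author P) ≈ 0.3114, P(author Q) ≈ 0.3942, P(author J) ≈ 0.2944
After 'absent': normaliser = 0.6·0.3114 + 0.55·0.3942 + 0.45·0.2944; P(author P) ≈ 0.3485, P(author Q) ≈ 0.4044, P(author J) ≈ 0.2471
After 'absent': normaliser = 0.6·0.3485 + 0.55·0.4044 + 0.45·0.2471; P(author P) ≈ 0.3853, P(author Q) ≈ 0.4098, P(author J) ≈ 0.2049
After 'absent': normaliser = 0.6·0.3853 + 0.55·0.4098 + 0.45·0.2049; P(author P) ≈ 0.4213, P(author Q) ≈ 0.4107, P(author J) ≈ 0.1680

0.168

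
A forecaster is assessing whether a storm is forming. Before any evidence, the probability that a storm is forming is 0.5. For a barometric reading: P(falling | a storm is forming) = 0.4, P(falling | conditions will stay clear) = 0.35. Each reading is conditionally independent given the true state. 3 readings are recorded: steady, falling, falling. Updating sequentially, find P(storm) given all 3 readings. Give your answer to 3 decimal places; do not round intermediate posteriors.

After 'steady': P(storm) = 0.6·0.5000 / (0.6·0.5000 + 0.65·0.5000) ≈ 0.4800
After 'falling': P(storm) = 0.4·0.4800 / (0.4·0.4800 + 0.35·0.5200) ≈ 0.5134
After 'falling': P(storm) = 0.4·0.5134 / (0.4·0.5134 + 0.35·0.4866) ≈ 0.5466

0.547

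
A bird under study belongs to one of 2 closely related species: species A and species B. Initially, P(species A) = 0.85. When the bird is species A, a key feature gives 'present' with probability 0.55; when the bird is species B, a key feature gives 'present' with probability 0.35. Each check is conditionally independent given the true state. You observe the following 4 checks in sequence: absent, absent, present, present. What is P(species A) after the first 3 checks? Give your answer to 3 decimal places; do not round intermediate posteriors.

0.810

Each posterior becomes the prior for the next update.
After 'absent': P(species A) = 0.45·0.8500 / (0.45·0.8500 + 0.65·0.1500) ≈ 0.7969
After 'absent': P(species A) = 0.45·0.7969 / (0.45·0.7969 + 0.65·0.2031) ≈ 0.7309
After 'present': P(species A) = 0.55·0.7309 / (0.55·0.7309 + 0.35·0.2691) ≈ 0.8102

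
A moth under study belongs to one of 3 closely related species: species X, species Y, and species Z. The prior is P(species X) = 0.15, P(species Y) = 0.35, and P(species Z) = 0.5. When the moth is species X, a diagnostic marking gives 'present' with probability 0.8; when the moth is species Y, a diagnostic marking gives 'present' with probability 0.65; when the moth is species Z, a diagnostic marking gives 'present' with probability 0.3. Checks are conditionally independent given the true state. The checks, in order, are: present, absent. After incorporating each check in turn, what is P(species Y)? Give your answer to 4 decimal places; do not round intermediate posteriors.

After 'present': normaliser = 0.8·0.1500 + 0.65·0.3500 + 0.3·0.5000; P(species X) ≈ 0.2412, P(species Y) ≈ 0.4573, P(species Z) ≈ 0.3015
After 'absent': normaliser = 0.2·0.2412 + 0.35·0.4573 + 0.7·0.3015; P(species X) ≈ 0.1150, P(species Y) ≈ 0.3817, P(species Z) ≈ 0.5033

0.3817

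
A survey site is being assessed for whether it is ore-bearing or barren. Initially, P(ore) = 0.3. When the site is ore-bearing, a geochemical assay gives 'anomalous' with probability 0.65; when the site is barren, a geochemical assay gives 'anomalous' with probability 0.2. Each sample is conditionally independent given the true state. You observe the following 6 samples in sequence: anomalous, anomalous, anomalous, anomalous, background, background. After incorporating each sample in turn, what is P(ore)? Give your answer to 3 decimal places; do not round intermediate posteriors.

Each posterior becomes the prior for the next update.
After 'anomalous': P(ore) = 0.65·0.3000 / (0.65·0.3000 + 0.2·0.7000) ≈ 0.5821
After 'anomalous': P(ore) = 0.65·0.5821 / (0.65·0.5821 + 0.2·0.4179) ≈ 0.8191
After 'anomalous': P(ore) = 0.65·0.8191 / (0.65·0.8191 + 0.2·0.1809) ≈ 0.9364
After 'anomalous': P(ore) = 0.65·0.9364 / (0.65·0.9364 + 0.2·0.0636) ≈ 0.9795
After 'background': P(ore) = 0.35·0.9795 / (0.35·0.9795 + 0.8·0.0205) ≈ 0.9544
After 'background': P(ore) = 0.35·0.9544 / (0.35·0.9544 + 0.8·0.0456) ≈ 0.9015

0.901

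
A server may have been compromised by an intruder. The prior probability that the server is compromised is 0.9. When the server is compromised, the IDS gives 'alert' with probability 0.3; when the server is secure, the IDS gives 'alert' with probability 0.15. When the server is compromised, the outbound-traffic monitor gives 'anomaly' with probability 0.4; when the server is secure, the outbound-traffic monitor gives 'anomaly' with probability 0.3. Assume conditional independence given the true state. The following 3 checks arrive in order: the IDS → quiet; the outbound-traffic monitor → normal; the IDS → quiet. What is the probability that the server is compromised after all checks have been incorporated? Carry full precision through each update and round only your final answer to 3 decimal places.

0.840

After the IDS='quiet': P(compromised) = 0.7·0.9000 / (0.7·0.9000 + 0.85·0.1000) ≈ 0.8811
After the outbound-traffic monitor='normal': P(compromised) = 0.6·0.8811 / (0.6·0.8811 + 0.7·0.1189) ≈ 0.8640
After the IDS='quiet': P(compromised) = 0.7·0.8640 / (0.7·0.8640 + 0.85·0.1360) ≈ 0.8395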